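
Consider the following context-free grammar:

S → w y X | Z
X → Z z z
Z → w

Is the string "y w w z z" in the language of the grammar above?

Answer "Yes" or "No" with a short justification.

No - no valid derivation exists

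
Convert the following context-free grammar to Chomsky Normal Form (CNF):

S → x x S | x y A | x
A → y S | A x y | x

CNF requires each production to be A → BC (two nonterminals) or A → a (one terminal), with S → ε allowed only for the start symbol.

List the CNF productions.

TX → x; TY → y; S → x; A → x; S → TX X0; X0 → TX S; S → TX X1; X1 → TY A; A → TY S; A → A X2; X2 → TX TY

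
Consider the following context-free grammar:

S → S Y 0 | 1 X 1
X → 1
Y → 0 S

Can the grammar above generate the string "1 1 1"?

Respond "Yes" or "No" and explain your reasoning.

Yes - a valid derivation exists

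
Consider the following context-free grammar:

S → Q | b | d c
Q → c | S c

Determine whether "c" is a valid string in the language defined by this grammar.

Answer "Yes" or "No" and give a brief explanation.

Yes - a valid derivation exists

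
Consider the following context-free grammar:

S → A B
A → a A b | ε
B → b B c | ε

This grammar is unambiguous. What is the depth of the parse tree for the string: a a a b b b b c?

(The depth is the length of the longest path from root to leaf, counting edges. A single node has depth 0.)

5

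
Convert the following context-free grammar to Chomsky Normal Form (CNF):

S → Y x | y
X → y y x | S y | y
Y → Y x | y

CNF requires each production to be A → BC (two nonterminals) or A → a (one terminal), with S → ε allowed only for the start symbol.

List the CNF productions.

TX → x; S → y; TY → y; X → y; Y → y; S → Y TX; X → TY X0; X0 → TY TX; X → S TY; Y → Y TX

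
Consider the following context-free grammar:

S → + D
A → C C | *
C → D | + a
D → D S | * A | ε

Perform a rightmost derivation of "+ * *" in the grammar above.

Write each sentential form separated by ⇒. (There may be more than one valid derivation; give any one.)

S ⇒ + D ⇒ + * A ⇒ + * *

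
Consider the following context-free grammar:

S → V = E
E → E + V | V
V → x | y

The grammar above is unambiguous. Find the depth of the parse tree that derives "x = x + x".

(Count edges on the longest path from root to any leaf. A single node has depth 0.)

4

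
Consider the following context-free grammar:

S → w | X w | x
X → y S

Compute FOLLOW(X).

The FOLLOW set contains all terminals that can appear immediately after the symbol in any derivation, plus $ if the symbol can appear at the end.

We compute FOLLOW(X) using the standard algorithm.
FOLLOW(S) starts with {$}.
FIRST(S) = {w, x, y}
FIRST(X) = {y}
FOLLOW(S) = {$, w}
FOLLOW(X) = {w}
Therefore, FOLLOW(X) = {w}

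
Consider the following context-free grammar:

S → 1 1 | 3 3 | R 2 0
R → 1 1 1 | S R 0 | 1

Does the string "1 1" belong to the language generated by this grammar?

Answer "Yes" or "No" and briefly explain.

Yes - a valid derivation exists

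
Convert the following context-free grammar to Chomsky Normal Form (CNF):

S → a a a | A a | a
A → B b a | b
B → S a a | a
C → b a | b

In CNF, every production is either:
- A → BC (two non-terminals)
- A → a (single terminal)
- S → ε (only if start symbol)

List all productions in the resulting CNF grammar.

TA → a; S → a; TB → b; A → b; B → a; C → b; S → TA X0; X0 → TA TA; S → A TA; A → B X1; X1 → TB TA; B → S X2; X2 → TA TA; C → TB TA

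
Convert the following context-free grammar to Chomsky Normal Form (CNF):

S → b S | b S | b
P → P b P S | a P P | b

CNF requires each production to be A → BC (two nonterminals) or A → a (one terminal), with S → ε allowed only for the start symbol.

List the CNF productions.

TB → b; S → b; TA → a; P → b; S → TB S; S → TB S; P → P X0; X0 → TB X1; X1 → P S; P → TA X2; X2 → P P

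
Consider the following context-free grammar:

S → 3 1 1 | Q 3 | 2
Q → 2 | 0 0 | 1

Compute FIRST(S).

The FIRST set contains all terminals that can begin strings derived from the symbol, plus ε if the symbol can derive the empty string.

We compute FIRST(S) using the standard algorithm.
FIRST(Q) = {0, 1, 2}
FIRST(S) = {0, 1, 2, 3}
Therefore, FIRST(S) = {0, 1, 2, 3}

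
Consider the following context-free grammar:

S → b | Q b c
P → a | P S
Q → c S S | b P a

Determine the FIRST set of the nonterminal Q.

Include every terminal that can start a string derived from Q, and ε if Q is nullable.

We compute FIRST(Q) using the standard algorithm.
FIRST(P) = {a}
FIRST(Q) = {b, c}
FIRST(S) = {b, c}
Therefore, FIRST(Q) = {b, c}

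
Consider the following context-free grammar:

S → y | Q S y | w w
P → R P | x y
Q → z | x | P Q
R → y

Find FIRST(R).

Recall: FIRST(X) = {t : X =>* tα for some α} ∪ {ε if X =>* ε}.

We compute FIRST(R) using the standard algorithm.
FIRST(P) = {x, y}
FIRST(Q) = {x, y, z}
FIRST(R) = {y}
FIRST(S) = {w, x, y, z}
Therefore, FIRST(R) = {y}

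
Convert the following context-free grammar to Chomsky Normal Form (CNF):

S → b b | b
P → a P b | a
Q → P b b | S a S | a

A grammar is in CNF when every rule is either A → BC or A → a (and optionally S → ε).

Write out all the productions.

TB → b; S → b; TA → a; P → a; Q → a; S → TB TB; P → TA X0; X0 → P TB; Q → P X1; X1 → TB TB; Q → S X2; X2 → TA S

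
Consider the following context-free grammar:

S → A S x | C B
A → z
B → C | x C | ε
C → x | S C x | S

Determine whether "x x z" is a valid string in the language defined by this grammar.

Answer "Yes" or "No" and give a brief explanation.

No - no valid derivation exists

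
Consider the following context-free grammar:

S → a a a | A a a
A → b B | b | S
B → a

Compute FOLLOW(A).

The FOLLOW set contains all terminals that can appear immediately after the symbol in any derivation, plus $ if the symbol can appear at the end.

We compute FOLLOW(A) using the standard algorithm.
FOLLOW(S) starts with {$}.
FIRST(A) = {a, b}
FIRST(B) = {a}
FIRST(S) = {a, b}
FOLLOW(A) = {a}
FOLLOW(B) = {a}
FOLLOW(S) = {$, a}
Therefore, FOLLOW(A) = {a}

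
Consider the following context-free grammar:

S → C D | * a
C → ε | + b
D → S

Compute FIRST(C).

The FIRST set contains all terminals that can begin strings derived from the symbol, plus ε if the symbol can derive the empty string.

We compute FIRST(C) using the standard algorithm.
FIRST(C) = {+, ε}
FIRST(D) = {*, +}
FIRST(S) = {*, +}
Therefore, FIRST(C) = {+, ε}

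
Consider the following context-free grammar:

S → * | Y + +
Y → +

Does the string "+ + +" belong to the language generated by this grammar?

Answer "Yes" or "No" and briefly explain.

Yes - a valid derivation exists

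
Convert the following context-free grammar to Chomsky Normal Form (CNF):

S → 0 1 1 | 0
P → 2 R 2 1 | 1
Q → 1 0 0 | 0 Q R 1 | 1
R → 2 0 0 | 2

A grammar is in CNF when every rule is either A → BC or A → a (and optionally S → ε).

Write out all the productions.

T0 → 0; T1 → 1; S → 0; T2 → 2; P → 1; Q → 1; R → 2; S → T0 X0; X0 → T1 T1; P → T2 X1; X1 → R X2; X2 → T2 T1; Q → T1 X3; X3 → T0 T0; Q → T0 X4; X4 → Q X5; X5 → R T1; R → T2 X6; X6 → T0 T0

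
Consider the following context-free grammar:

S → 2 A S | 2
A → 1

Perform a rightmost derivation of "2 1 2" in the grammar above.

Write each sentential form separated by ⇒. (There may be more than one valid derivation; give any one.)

S ⇒ 2 A S ⇒ 2 A 2 ⇒ 2 1 2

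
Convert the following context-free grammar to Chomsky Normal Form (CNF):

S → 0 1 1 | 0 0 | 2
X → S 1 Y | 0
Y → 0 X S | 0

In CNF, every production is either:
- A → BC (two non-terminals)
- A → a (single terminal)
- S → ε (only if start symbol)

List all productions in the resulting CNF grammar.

T0 → 0; T1 → 1; S → 2; X → 0; Y → 0; S → T0 X0; X0 → T1 T1; S → T0 T0; X → S X1; X1 → T1 Y; Y → T0 X2; X2 → X S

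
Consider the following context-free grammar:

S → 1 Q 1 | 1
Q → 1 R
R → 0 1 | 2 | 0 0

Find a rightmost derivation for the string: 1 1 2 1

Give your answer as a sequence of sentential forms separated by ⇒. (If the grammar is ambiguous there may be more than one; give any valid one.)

S ⇒ 1 Q 1 ⇒ 1 1 R 1 ⇒ 1 1 2 1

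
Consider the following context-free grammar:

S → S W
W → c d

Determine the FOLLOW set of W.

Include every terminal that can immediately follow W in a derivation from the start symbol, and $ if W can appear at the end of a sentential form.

We compute FOLLOW(W) using the standard algorithm.
FOLLOW(S) starts with {$}.
FIRST(S) = {}
FIRST(W) = {c}
FOLLOW(S) = {$, c}
FOLLOW(W) = {$, c}
Therefore, FOLLOW(W) = {$, c}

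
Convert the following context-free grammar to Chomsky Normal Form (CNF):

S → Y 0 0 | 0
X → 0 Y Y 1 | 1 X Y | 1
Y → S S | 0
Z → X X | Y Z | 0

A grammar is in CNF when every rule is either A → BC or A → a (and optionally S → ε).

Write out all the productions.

T0 → 0; S → 0; T1 → 1; X → 1; Y → 0; Z → 0; S → Y X0; X0 → T0 T0; X → T0 X1; X1 → Y X2; X2 → Y T1; X → T1 X3; X3 → X Y; Y → S S; Z → X X; Z → Y Z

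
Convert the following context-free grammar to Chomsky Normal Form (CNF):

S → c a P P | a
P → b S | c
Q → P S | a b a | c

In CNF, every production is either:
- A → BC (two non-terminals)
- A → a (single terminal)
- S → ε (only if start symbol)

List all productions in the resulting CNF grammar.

TC → c; TA → a; S → a; TB → b; P → c; Q → c; S → TC X0; X0 → TA X1; X1 → P P; P → TB S; Q → P S; Q → TA X2; X2 → TB TA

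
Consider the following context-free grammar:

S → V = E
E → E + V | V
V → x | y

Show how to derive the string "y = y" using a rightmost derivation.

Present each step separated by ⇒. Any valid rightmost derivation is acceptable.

S ⇒ V = E ⇒ V = V ⇒ V = y ⇒ y = y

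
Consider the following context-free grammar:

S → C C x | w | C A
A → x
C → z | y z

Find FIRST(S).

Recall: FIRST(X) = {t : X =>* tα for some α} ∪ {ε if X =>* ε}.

We compute FIRST(S) using the standard algorithm.
FIRST(A) = {x}
FIRST(C) = {y, z}
FIRST(S) = {w, y, z}
Therefore, FIRST(S) = {w, y, z}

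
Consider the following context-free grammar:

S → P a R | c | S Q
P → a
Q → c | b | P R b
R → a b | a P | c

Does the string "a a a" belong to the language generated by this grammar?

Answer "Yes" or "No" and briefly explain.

No - no valid derivation exists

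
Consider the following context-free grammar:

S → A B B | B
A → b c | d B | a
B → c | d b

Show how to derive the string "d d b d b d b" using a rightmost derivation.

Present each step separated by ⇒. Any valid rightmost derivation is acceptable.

S ⇒ A B B ⇒ A B d b ⇒ A d b d b ⇒ d B d b d b ⇒ d d b d b d b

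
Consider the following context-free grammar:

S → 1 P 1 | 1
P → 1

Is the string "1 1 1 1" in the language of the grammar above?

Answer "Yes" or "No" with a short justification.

No - no valid derivation exists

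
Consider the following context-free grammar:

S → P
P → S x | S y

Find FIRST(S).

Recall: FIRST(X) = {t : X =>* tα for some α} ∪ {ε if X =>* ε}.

We compute FIRST(S) using the standard algorithm.
FIRST(P) = {}
FIRST(S) = {}
Therefore, FIRST(S) = {}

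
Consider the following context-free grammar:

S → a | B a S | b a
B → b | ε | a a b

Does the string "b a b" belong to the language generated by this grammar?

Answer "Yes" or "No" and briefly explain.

No - no valid derivation exists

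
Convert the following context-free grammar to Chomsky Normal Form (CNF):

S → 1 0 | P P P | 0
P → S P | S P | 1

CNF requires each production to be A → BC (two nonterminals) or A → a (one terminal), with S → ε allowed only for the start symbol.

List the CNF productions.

T1 → 1; T0 → 0; S → 0; P → 1; S → T1 T0; S → P X0; X0 → P P; P → S P; P → S P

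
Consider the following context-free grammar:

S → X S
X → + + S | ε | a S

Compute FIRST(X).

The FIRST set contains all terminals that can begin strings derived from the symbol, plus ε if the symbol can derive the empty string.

We compute FIRST(X) using the standard algorithm.
FIRST(S) = {+, a}
FIRST(X) = {+, a, ε}
Therefore, FIRST(X) = {+, a, ε}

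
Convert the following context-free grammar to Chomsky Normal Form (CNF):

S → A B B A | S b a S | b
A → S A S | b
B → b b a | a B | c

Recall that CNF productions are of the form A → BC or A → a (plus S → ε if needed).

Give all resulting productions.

TB → b; TA → a; S → b; A → b; B → c; S → A X0; X0 → B X1; X1 → B A; S → S X2; X2 → TB X3; X3 → TA S; A → S X4; X4 → A S; B → TB X5; X5 → TB TA; B → TA B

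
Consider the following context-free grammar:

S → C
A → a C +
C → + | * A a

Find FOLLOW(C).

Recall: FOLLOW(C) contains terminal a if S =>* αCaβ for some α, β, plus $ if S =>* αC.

We compute FOLLOW(C) using the standard algorithm.
FOLLOW(S) starts with {$}.
FIRST(A) = {a}
FIRST(C) = {*, +}
FIRST(S) = {*, +}
FOLLOW(A) = {a}
FOLLOW(C) = {$, +}
FOLLOW(S) = {$}
Therefore, FOLLOW(C) = {$, +}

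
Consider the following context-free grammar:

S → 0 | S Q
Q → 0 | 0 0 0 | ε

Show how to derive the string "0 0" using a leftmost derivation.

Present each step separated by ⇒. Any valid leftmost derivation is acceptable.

S ⇒ S Q ⇒ 0 Q ⇒ 0 0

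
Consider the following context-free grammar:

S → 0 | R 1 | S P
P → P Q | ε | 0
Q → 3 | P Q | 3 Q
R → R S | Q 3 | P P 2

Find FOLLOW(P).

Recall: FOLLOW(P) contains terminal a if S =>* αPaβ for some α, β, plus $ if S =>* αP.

We compute FOLLOW(P) using the standard algorithm.
FOLLOW(S) starts with {$}.
FIRST(P) = {0, 3, ε}
FIRST(Q) = {0, 3}
FIRST(R) = {0, 2, 3}
FIRST(S) = {0, 2, 3}
FOLLOW(P) = {$, 0, 1, 2, 3}
FOLLOW(Q) = {$, 0, 1, 2, 3}
FOLLOW(R) = {0, 1, 2, 3}
FOLLOW(S) = {$, 0, 1, 2, 3}
Therefore, FOLLOW(P) = {$, 0, 1, 2, 3}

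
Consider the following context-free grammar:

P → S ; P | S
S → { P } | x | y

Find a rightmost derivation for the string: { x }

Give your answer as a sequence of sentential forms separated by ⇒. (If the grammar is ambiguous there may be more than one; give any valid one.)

P ⇒ S ⇒ { P } ⇒ { S } ⇒ { x }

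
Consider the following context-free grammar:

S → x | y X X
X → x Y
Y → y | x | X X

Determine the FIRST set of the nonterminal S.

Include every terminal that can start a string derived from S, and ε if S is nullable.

We compute FIRST(S) using the standard algorithm.
FIRST(S) = {x, y}
FIRST(X) = {x}
FIRST(Y) = {x, y}
Therefore, FIRST(S) = {x, y}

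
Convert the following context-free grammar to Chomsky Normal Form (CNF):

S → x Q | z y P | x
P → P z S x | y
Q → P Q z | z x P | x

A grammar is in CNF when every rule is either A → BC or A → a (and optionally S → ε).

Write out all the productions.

TX → x; TZ → z; TY → y; S → x; P → y; Q → x; S → TX Q; S → TZ X0; X0 → TY P; P → P X1; X1 → TZ X2; X2 → S TX; Q → P X3; X3 → Q TZ; Q → TZ X4; X4 → TX P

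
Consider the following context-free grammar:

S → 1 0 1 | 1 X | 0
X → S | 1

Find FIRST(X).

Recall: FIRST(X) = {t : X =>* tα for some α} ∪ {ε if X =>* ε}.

We compute FIRST(X) using the standard algorithm.
FIRST(S) = {0, 1}
FIRST(X) = {0, 1}
Therefore, FIRST(X) = {0, 1}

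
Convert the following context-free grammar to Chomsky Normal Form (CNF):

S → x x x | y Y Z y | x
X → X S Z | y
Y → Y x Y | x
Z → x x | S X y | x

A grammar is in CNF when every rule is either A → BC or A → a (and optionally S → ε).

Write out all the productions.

TX → x; TY → y; S → x; X → y; Y → x; Z → x; S → TX X0; X0 → TX TX; S → TY X1; X1 → Y X2; X2 → Z TY; X → X X3; X3 → S Z; Y → Y X4; X4 → TX Y; Z → TX TX; Z → S X5; X5 → X TY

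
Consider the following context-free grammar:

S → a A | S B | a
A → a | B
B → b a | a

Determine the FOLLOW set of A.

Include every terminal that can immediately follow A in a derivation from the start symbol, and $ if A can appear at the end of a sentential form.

We compute FOLLOW(A) using the standard algorithm.
FOLLOW(S) starts with {$}.
FIRST(A) = {a, b}
FIRST(B) = {a, b}
FIRST(S) = {a}
FOLLOW(A) = {$, a, b}
FOLLOW(B) = {$, a, b}
FOLLOW(S) = {$, a, b}
Therefore, FOLLOW(A) = {$, a, b}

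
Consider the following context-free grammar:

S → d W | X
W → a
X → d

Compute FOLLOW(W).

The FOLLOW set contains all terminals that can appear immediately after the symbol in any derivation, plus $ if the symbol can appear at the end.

We compute FOLLOW(W) using the standard algorithm.
FOLLOW(S) starts with {$}.
FIRST(S) = {d}
FIRST(W) = {a}
FIRST(X) = {d}
FOLLOW(S) = {$}
FOLLOW(W) = {$}
FOLLOW(X) = {$}
Therefore, FOLLOW(W) = {$}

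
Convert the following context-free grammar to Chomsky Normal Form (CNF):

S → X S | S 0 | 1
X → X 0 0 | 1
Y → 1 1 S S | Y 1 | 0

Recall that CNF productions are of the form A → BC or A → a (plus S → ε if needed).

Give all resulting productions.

T0 → 0; S → 1; X → 1; T1 → 1; Y → 0; S → X S; S → S T0; X → X X0; X0 → T0 T0; Y → T1 X1; X1 → T1 X2; X2 → S S; Y → Y T1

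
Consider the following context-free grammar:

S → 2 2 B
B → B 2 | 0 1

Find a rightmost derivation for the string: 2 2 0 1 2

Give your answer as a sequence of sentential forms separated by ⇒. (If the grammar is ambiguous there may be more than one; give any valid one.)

S ⇒ 2 2 B ⇒ 2 2 B 2 ⇒ 2 2 0 1 2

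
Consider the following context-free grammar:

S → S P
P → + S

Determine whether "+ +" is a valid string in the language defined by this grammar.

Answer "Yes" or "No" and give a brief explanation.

No - no valid derivation exists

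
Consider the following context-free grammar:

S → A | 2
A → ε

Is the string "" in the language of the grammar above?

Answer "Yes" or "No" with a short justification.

Yes - a valid derivation exists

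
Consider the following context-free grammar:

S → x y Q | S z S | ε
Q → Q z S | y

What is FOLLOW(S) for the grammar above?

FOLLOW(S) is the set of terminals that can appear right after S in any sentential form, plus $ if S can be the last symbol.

We compute FOLLOW(S) using the standard algorithm.
FOLLOW(S) starts with {$}.
FIRST(Q) = {y}
FIRST(S) = {x, z, ε}
FOLLOW(Q) = {$, z}
FOLLOW(S) = {$, z}
Therefore, FOLLOW(S) = {$, z}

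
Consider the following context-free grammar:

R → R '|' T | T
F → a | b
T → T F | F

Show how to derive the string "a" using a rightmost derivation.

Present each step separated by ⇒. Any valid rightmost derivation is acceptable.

R ⇒ T ⇒ F ⇒ a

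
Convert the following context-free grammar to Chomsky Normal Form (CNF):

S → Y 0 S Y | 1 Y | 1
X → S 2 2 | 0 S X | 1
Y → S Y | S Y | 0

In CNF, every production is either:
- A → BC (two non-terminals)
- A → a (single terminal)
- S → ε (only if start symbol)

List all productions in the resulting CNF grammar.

T0 → 0; T1 → 1; S → 1; T2 → 2; X → 1; Y → 0; S → Y X0; X0 → T0 X1; X1 → S Y; S → T1 Y; X → S X2; X2 → T2 T2; X → T0 X3; X3 → S X; Y → S Y; Y → S Y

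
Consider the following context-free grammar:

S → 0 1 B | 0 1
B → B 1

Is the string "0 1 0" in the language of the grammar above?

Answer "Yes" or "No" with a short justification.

No - no valid derivation exists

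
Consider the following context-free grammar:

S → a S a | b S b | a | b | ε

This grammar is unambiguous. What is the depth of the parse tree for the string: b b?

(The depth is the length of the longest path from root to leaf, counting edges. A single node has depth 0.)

2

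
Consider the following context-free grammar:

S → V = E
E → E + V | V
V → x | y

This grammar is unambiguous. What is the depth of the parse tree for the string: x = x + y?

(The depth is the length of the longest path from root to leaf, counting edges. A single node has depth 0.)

4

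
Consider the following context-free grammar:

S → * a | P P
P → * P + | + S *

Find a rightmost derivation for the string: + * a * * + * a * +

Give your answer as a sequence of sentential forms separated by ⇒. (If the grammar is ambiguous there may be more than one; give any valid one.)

S ⇒ P P ⇒ P * P + ⇒ P * + S * + ⇒ P * + * a * + ⇒ + S * * + * a * + ⇒ + * a * * + * a * +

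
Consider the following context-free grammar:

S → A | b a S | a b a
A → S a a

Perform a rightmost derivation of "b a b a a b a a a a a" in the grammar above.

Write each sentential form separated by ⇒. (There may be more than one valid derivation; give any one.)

S ⇒ A ⇒ S a a ⇒ A a a ⇒ S a a a a ⇒ b a S a a a a ⇒ b a b a S a a a a ⇒ b a b a a b a a a a a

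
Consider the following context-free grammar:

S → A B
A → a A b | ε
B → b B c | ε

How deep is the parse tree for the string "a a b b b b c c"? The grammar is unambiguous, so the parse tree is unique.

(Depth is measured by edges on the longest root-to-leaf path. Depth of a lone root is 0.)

4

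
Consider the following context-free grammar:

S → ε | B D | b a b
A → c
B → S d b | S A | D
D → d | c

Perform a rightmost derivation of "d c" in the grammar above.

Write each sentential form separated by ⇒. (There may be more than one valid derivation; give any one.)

S ⇒ B D ⇒ B c ⇒ D c ⇒ d c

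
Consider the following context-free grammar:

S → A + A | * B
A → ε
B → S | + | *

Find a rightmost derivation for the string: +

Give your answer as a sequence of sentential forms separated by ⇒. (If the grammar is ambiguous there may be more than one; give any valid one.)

S ⇒ A + A ⇒ A + ⇒ +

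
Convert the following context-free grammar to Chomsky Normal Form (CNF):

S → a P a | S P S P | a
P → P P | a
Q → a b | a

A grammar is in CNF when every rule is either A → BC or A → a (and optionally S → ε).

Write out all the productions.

TA → a; S → a; P → a; TB → b; Q → a; S → TA X0; X0 → P TA; S → S X1; X1 → P X2; X2 → S P; P → P P; Q → TA TB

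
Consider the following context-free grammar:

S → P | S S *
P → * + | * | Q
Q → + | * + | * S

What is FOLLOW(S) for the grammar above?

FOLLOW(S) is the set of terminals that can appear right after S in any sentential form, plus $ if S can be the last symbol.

We compute FOLLOW(S) using the standard algorithm.
FOLLOW(S) starts with {$}.
FIRST(P) = {*, +}
FIRST(Q) = {*, +}
FIRST(S) = {*, +}
FOLLOW(P) = {$, *, +}
FOLLOW(Q) = {$, *, +}
FOLLOW(S) = {$, *, +}
Therefore, FOLLOW(S) = {$, *, +}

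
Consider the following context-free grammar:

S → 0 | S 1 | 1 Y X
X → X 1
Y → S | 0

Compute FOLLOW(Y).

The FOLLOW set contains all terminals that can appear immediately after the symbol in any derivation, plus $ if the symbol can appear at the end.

We compute FOLLOW(Y) using the standard algorithm.
FOLLOW(S) starts with {$}.
FIRST(S) = {0, 1}
FIRST(X) = {}
FIRST(Y) = {0, 1}
FOLLOW(S) = {$, 1}
FOLLOW(X) = {$, 1}
FOLLOW(Y) = {}
Therefore, FOLLOW(Y) = {}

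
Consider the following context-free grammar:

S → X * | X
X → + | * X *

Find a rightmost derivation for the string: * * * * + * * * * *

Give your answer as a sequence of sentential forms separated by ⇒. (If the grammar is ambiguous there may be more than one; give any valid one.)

S ⇒ X * ⇒ * X * * ⇒ * * X * * * ⇒ * * * X * * * * ⇒ * * * * X * * * * * ⇒ * * * * + * * * * *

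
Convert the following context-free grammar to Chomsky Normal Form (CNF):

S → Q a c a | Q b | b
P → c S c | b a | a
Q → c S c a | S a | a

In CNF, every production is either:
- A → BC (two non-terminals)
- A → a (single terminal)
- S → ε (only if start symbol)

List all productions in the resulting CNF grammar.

TA → a; TC → c; TB → b; S → b; P → a; Q → a; S → Q X0; X0 → TA X1; X1 → TC TA; S → Q TB; P → TC X2; X2 → S TC; P → TB TA; Q → TC X3; X3 → S X4; X4 → TC TA; Q → S TA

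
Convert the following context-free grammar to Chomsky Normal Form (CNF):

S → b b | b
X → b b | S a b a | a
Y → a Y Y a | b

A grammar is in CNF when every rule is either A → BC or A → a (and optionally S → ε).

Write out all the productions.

TB → b; S → b; TA → a; X → a; Y → b; S → TB TB; X → TB TB; X → S X0; X0 → TA X1; X1 → TB TA; Y → TA X2; X2 → Y X3; X3 → Y TA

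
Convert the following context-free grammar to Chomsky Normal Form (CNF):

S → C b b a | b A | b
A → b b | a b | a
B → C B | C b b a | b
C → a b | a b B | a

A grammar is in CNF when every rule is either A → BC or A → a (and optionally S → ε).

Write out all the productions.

TB → b; TA → a; S → b; A → a; B → b; C → a; S → C X0; X0 → TB X1; X1 → TB TA; S → TB A; A → TB TB; A → TA TB; B → C B; B → C X2; X2 → TB X3; X3 → TB TA; C → TA TB; C → TA X4; X4 → TB B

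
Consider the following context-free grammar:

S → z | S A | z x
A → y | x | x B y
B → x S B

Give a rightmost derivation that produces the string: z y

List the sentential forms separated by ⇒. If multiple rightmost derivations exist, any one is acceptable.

S ⇒ S A ⇒ S y ⇒ z y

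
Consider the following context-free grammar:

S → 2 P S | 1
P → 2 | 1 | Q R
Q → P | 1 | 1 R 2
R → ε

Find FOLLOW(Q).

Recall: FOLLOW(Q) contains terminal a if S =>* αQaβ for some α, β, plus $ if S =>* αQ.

We compute FOLLOW(Q) using the standard algorithm.
FOLLOW(S) starts with {$}.
FIRST(P) = {1, 2}
FIRST(Q) = {1, 2}
FIRST(R) = {ε}
FIRST(S) = {1, 2}
FOLLOW(P) = {1, 2}
FOLLOW(Q) = {1, 2}
FOLLOW(R) = {1, 2}
FOLLOW(S) = {$}
Therefore, FOLLOW(Q) = {1, 2}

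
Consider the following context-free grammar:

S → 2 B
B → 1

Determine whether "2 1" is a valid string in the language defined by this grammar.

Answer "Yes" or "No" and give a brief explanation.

Yes - a valid derivation exists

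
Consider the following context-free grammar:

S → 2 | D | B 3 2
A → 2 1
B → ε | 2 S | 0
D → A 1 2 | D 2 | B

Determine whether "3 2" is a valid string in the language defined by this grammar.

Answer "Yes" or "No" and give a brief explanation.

Yes - a valid derivation exists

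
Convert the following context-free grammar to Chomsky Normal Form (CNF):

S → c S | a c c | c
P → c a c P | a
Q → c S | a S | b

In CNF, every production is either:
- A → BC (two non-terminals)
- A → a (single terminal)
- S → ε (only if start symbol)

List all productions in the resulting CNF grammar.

TC → c; TA → a; S → c; P → a; Q → b; S → TC S; S → TA X0; X0 → TC TC; P → TC X1; X1 → TA X2; X2 → TC P; Q → TC S; Q → TA S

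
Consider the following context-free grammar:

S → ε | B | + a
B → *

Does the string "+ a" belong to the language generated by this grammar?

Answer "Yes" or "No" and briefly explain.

Yes - a valid derivation exists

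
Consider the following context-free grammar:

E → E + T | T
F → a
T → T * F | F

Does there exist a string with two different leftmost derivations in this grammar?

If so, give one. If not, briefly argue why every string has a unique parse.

No - every string in the language has a unique leftmost derivation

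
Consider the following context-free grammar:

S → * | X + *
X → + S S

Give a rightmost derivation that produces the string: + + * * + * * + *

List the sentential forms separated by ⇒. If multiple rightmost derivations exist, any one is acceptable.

S ⇒ X + * ⇒ + S S + * ⇒ + S * + * ⇒ + X + * * + * ⇒ + + S S + * * + * ⇒ + + S * + * * + * ⇒ + + * * + * * + *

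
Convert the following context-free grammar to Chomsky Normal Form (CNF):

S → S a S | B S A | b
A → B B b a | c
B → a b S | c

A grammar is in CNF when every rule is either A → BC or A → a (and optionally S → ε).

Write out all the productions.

TA → a; S → b; TB → b; A → c; B → c; S → S X0; X0 → TA S; S → B X1; X1 → S A; A → B X2; X2 → B X3; X3 → TB TA; B → TA X4; X4 → TB S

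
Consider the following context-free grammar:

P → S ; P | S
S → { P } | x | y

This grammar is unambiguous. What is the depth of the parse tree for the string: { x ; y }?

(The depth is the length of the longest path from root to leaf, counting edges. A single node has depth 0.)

5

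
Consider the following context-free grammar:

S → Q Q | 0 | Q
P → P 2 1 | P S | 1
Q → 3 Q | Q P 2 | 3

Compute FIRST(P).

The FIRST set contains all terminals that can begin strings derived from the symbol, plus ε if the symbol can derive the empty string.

We compute FIRST(P) using the standard algorithm.
FIRST(P) = {1}
FIRST(Q) = {3}
FIRST(S) = {0, 3}
Therefore, FIRST(P) = {1}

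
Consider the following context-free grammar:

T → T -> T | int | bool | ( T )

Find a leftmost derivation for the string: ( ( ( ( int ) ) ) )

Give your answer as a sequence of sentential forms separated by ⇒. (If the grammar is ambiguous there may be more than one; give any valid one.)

T ⇒ ( T ) ⇒ ( ( T ) ) ⇒ ( ( ( T ) ) ) ⇒ ( ( ( ( T ) ) ) ) ⇒ ( ( ( ( int ) ) ) )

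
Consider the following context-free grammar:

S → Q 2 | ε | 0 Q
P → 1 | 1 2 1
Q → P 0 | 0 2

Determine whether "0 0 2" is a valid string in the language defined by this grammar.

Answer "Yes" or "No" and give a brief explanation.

Yes - a valid derivation exists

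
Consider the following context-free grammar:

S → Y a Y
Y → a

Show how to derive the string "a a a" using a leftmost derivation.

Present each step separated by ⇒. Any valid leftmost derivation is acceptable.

S ⇒ Y a Y ⇒ a a Y ⇒ a a a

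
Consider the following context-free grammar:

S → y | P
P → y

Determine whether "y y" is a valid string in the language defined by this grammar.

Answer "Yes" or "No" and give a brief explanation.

No - no valid derivation exists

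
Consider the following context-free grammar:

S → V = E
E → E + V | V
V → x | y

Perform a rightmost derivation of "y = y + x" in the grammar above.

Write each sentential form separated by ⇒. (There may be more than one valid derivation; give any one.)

S ⇒ V = E ⇒ V = E + V ⇒ V = E + x ⇒ V = V + x ⇒ V = y + x ⇒ y = y + x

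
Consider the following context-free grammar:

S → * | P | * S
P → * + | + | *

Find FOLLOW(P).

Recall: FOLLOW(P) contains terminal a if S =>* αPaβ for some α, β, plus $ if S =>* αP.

We compute FOLLOW(P) using the standard algorithm.
FOLLOW(S) starts with {$}.
FIRST(P) = {*, +}
FIRST(S) = {*, +}
FOLLOW(P) = {$}
FOLLOW(S) = {$}
Therefore, FOLLOW(P) = {$}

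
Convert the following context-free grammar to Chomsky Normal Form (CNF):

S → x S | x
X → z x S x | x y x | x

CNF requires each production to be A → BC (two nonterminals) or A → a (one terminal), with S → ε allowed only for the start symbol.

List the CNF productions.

TX → x; S → x; TZ → z; TY → y; X → x; S → TX S; X → TZ X0; X0 → TX X1; X1 → S TX; X → TX X2; X2 → TY TX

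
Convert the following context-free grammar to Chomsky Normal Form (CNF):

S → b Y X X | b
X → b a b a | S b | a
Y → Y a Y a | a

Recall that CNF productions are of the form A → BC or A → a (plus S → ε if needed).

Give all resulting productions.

TB → b; S → b; TA → a; X → a; Y → a; S → TB X0; X0 → Y X1; X1 → X X; X → TB X2; X2 → TA X3; X3 → TB TA; X → S TB; Y → Y X4; X4 → TA X5; X5 → Y TA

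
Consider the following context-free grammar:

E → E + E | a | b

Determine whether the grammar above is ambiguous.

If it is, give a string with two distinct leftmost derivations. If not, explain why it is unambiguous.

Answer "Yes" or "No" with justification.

Yes - the string 'b + b + b + a + a' has two distinct leftmost derivations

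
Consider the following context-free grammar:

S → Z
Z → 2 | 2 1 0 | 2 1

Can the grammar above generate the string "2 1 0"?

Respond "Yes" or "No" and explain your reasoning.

Yes - a valid derivation exists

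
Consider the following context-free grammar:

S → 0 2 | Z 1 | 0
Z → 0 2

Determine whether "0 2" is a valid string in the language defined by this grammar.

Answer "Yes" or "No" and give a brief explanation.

Yes - a valid derivation exists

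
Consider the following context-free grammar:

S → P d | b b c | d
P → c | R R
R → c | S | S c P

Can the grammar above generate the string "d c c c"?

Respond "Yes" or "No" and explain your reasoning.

No - no valid derivation exists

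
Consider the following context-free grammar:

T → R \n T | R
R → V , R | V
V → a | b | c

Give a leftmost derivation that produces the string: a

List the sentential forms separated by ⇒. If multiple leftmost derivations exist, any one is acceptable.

T ⇒ R ⇒ V ⇒ a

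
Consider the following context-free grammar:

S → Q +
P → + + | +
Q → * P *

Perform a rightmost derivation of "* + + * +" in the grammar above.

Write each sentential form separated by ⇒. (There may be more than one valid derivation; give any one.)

S ⇒ Q + ⇒ * P * + ⇒ * + + * +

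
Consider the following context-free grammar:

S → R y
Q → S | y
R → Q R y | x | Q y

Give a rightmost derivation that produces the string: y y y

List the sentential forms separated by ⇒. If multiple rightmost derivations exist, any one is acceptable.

S ⇒ R y ⇒ Q y y ⇒ y y y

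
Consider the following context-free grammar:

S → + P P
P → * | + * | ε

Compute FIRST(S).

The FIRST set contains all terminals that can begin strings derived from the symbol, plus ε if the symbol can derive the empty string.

We compute FIRST(S) using the standard algorithm.
FIRST(P) = {*, +, ε}
FIRST(S) = {+}
Therefore, FIRST(S) = {+}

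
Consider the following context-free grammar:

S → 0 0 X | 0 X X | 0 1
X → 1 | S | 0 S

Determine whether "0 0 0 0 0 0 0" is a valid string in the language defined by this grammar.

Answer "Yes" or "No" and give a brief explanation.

No - no valid derivation exists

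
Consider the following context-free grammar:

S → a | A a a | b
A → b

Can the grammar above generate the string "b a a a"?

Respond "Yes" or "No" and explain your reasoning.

No - no valid derivation exists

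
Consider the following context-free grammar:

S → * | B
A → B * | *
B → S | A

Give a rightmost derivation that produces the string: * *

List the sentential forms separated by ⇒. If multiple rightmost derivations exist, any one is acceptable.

S ⇒ B ⇒ A ⇒ B * ⇒ S * ⇒ * *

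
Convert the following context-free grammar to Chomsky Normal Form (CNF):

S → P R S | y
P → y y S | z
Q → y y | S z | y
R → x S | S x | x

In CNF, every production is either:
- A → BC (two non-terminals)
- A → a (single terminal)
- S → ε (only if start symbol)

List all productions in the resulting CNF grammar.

S → y; TY → y; P → z; TZ → z; Q → y; TX → x; R → x; S → P X0; X0 → R S; P → TY X1; X1 → TY S; Q → TY TY; Q → S TZ; R → TX S; R → S TX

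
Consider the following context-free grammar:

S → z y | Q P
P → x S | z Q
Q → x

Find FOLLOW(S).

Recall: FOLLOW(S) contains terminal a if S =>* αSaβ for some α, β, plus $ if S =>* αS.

We compute FOLLOW(S) using the standard algorithm.
FOLLOW(S) starts with {$}.
FIRST(P) = {x, z}
FIRST(Q) = {x}
FIRST(S) = {x, z}
FOLLOW(P) = {$}
FOLLOW(Q) = {$, x, z}
FOLLOW(S) = {$}
Therefore, FOLLOW(S) = {$}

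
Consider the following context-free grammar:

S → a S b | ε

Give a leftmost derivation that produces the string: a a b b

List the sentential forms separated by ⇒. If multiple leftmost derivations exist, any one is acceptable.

S ⇒ a S b ⇒ a a S b b ⇒ a a b b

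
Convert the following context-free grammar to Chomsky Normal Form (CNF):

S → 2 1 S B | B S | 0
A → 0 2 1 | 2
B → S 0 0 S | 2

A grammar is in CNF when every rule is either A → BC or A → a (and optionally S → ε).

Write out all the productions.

T2 → 2; T1 → 1; S → 0; T0 → 0; A → 2; B → 2; S → T2 X0; X0 → T1 X1; X1 → S B; S → B S; A → T0 X2; X2 → T2 T1; B → S X3; X3 → T0 X4; X4 → T0 S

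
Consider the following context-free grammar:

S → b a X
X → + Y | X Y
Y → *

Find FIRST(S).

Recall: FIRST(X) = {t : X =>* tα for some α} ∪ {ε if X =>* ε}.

We compute FIRST(S) using the standard algorithm.
FIRST(S) = {b}
FIRST(X) = {+}
FIRST(Y) = {*}
Therefore, FIRST(S) = {b}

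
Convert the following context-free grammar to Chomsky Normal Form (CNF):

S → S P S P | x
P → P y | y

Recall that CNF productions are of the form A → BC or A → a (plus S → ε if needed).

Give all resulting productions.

S → x; TY → y; P → y; S → S X0; X0 → P X1; X1 → S P; P → P TY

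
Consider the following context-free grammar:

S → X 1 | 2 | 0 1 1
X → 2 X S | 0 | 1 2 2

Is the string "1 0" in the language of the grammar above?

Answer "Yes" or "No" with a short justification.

No - no valid derivation exists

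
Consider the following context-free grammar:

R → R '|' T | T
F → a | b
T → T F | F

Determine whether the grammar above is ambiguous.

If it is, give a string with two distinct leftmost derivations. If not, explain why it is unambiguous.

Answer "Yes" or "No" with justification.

No - the grammar is unambiguous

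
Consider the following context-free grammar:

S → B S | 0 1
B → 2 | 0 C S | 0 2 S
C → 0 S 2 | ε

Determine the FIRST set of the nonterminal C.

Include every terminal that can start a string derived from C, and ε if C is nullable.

We compute FIRST(C) using the standard algorithm.
FIRST(B) = {0, 2}
FIRST(C) = {0, ε}
FIRST(S) = {0, 2}
Therefore, FIRST(C) = {0, ε}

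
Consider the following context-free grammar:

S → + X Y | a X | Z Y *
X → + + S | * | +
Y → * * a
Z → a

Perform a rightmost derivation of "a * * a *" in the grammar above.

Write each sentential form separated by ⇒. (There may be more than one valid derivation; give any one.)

S ⇒ Z Y * ⇒ Z * * a * ⇒ a * * a *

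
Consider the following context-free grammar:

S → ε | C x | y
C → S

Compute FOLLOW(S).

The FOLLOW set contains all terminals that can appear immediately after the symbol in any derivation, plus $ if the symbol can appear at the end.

We compute FOLLOW(S) using the standard algorithm.
FOLLOW(S) starts with {$}.
FIRST(C) = {x, y, ε}
FIRST(S) = {x, y, ε}
FOLLOW(C) = {x}
FOLLOW(S) = {$, x}
Therefore, FOLLOW(S) = {$, x}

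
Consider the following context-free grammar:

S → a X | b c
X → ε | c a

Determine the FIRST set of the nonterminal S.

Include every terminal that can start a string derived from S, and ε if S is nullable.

We compute FIRST(S) using the standard algorithm.
FIRST(S) = {a, b}
FIRST(X) = {c, ε}
Therefore, FIRST(S) = {a, b}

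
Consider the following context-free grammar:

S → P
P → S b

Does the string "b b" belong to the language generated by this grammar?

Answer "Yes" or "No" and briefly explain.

No - no valid derivation exists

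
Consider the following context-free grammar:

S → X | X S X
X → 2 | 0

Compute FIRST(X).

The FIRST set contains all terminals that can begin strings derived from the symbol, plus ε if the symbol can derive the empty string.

We compute FIRST(X) using the standard algorithm.
FIRST(S) = {0, 2}
FIRST(X) = {0, 2}
Therefore, FIRST(X) = {0, 2}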